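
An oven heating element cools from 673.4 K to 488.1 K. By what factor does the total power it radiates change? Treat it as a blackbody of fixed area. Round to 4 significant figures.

P₂/P₁ ≈ 0.2760

P ∝ T⁴, so P₂/P₁ = (T₂/T₁)⁴ = (488.1/673.4)⁴ = (0.724829)⁴ = 0.2760.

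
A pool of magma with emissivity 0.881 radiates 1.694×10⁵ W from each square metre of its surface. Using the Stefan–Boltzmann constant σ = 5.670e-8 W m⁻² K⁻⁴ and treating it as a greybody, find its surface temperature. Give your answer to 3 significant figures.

I = εσT⁴, so T = (I/εσ)^(1/4) = (1.694×10⁵/(0.881×5.670×10⁻⁸))^(1/4) = 1.36×10³ K.

T ≈ 1.36×10³ K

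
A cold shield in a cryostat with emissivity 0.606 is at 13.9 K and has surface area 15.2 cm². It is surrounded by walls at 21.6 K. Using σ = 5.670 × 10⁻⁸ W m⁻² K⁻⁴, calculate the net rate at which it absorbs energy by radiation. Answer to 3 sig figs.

Area A = 15.2 cm² = 1.52×10⁻³ m².
Net radiated power P_net = εσA(T⁴ − T₀⁴) = 0.606×5.670×10⁻⁸×1.52×10⁻³×(13.9⁴ − 21.6⁴).
T⁴ − T₀⁴ = 37330.1 − 2.17678×10⁵ = -1.80348×10⁵ K⁴, so P_net = -9.42×10⁻⁶ W — negative, meaning a net gain of 9.42×10⁻⁶ W.

Net gain ≈ 9.42×10⁻⁶ W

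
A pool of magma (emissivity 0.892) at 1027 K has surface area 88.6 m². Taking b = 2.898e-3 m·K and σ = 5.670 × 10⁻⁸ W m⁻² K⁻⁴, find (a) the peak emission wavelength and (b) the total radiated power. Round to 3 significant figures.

(a) λ_max = b/T = 2.898×10⁻³/1027 = 2.822×10⁻⁶ m = 2.82×10³ nm.
Area A = 88.6 m².
(b) P = εσAT⁴ = 0.892×5.670×10⁻⁸×88.6×(1027)⁴ = 4.98×10⁶ W.

λ_max ≈ 2.82×10³ nm; P ≈ 4.98×10⁶ W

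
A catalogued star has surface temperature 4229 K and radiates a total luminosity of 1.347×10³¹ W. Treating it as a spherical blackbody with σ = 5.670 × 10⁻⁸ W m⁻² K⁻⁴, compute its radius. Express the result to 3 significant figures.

L = 4πR²σT⁴ ⇒ R = √(L/(4πσT⁴)).
σT⁴ = 1.81357×10⁷ W/m², so R = √(1.347×10³¹/(4π×1.81357×10⁷)) = 2.43×10¹¹ m.

R ≈ 2.43×10¹¹ m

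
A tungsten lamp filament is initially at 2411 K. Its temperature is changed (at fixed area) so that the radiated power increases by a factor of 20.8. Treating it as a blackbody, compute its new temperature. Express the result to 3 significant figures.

T₂ ≈ 5.15×10³ K

P ∝ T⁴, so T₂/T₁ = (P₂/P₁)^(1/4) = (20.8)^(1/4) = 2.13558.
T₂ = 2411 × 2.13558 = 5.15×10³ K.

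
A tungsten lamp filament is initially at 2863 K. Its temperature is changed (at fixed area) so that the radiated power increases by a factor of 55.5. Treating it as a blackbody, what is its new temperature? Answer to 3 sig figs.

P ∝ T⁴, so T₂/T₁ = (P₂/P₁)^(1/4) = (55.5)^(1/4) = 2.72944.
T₂ = 2863 × 2.72944 = 7.81×10³ K.

T₂ ≈ 7.81×10³ K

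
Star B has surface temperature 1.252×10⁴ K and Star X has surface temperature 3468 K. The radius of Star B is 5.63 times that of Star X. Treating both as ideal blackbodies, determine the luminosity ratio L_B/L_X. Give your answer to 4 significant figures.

L_B/L_X ≈ 5384

L ∝ R²T⁴, so L_B/L_X = (R_B/R_X)²(T_B/T_X)⁴ = (5.63)² × (1.252×10⁴/3468)⁴ = 31.6969 × 169.864 = 5384.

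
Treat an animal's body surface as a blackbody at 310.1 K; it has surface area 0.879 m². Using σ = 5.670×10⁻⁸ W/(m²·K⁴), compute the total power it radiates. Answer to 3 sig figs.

Area A = 0.879 m².
P = σAT⁴ = 5.670×10⁻⁸ × 0.879 × (310.1)⁴ = 461 W.

P ≈ 461 W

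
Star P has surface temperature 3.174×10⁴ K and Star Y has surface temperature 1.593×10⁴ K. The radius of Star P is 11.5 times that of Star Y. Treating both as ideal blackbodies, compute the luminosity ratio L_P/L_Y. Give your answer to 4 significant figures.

L ∝ R²T⁴, so L_P/L_Y = (R_P/R_Y)²(T_P/T_Y)⁴ = (11.5)² × (3.174×10⁴/1.593×10⁴)⁴ = 132.25 × 15.7603 = 2084.

L_P/L_Y ≈ 2084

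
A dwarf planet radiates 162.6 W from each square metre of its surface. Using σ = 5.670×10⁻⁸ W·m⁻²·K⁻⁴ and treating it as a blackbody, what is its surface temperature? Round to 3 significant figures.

I = σT⁴, so T = (I/σ)^(1/4) = (162.6/(5.670×10⁻⁸))^(1/4) = 231 K.

T ≈ 231 K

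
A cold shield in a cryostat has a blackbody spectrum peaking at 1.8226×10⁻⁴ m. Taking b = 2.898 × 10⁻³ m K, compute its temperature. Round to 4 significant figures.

T ≈ 15.90 K

Wien's law gives T = b/λ_max = (2.898×10⁻³ m·K)/(1.8226×10⁻⁴ m) = 15.90 K.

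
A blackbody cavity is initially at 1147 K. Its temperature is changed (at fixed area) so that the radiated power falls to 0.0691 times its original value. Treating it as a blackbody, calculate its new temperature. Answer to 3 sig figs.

T₂ ≈ 588 K

P ∝ T⁴, so T₂/T₁ = (P₂/P₁)^(1/4) = (0.0691)^(1/4) = 0.512707.
T₂ = 1147 × 0.512707 = 588 K.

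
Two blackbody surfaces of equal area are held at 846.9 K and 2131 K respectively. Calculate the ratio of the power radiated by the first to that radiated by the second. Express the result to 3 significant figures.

P₁/P₂ ≈ 0.0249

With equal areas, P₁/P₂ = (T₁/T₂)⁴ = (846.9/2131)⁴ = 0.0249.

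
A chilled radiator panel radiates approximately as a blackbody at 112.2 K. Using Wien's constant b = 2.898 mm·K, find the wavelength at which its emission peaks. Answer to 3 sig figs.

λ_max ≈ 25.8 μm

Wien's displacement law: λ_max = b/T = (2.898×10⁻³ m·K)/(112.2 K) = 2.583×10⁻⁵ m.
That is 25.8 μm, in the infrared range.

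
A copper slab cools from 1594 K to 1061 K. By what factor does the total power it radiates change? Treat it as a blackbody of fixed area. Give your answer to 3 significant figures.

P₂/P₁ ≈ 0.196

P ∝ T⁴, so P₂/P₁ = (T₂/T₁)⁴ = (1061/1594)⁴ = (0.665621)⁴ = 0.196.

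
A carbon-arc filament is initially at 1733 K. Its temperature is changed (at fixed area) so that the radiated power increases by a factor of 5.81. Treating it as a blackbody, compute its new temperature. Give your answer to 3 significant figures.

T₂ ≈ 2.69×10³ K

P ∝ T⁴, so T₂/T₁ = (P₂/P₁)^(1/4) = (5.81)^(1/4) = 1.55254.
T₂ = 1733 × 1.55254 = 2.69×10³ K.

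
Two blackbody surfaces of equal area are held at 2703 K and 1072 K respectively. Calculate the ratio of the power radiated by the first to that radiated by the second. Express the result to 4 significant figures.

With equal areas, P₁/P₂ = (T₁/T₂)⁴ = (2703/1072)⁴ = 40.42.

P₁/P₂ ≈ 40.42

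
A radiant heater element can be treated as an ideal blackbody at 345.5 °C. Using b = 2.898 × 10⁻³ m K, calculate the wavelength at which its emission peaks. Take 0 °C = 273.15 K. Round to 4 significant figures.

T = 345.5 °C + 273.15 = 618.65 K.
Wien's displacement law: λ_max = b/T = (2.898×10⁻³ m·K)/(618.65 K) = 4.6844×10⁻⁶ m.
That is 4.684 μm, in the infrared range.

λ_max ≈ 4.684 μm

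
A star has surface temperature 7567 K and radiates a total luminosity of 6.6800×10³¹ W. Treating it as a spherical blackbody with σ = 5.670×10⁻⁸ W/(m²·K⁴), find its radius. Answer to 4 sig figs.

L = 4πR²σT⁴ ⇒ R = √(L/(4πσT⁴)).
σT⁴ = 1.85899×10⁸ W/m², so R = √(6.6800×10³¹/(4π×1.85899×10⁸)) = 1.691×10¹¹ m.

R ≈ 1.691×10¹¹ m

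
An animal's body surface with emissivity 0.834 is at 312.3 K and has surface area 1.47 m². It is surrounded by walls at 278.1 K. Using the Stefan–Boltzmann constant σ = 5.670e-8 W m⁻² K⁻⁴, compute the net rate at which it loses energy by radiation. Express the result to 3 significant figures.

Area A = 1.47 m².
Net radiated power P_net = εσA(T⁴ − T₀⁴) = 0.834×5.670×10⁻⁸×1.47×(312.3⁴ − 278.1⁴).
T⁴ − T₀⁴ = 9.51235×10⁹ − 5.98142×10⁹ = 3.53093×10⁹ K⁴, so P_net = 245 W.

Net loss ≈ 245 W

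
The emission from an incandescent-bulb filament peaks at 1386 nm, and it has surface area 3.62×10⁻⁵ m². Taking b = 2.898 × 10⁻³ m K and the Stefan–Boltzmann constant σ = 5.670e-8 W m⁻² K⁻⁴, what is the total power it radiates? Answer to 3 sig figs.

Wien's law: T = b/λ_max = 2.898×10⁻³/1.386×10⁻⁶ = 2090.91 K.
Area A = 3.62×10⁻⁵ m².
Then P = σAT⁴ = 5.670×10⁻⁸×3.62×10⁻⁵×(2090.91)⁴ = 39.2 W.

P ≈ 39.2 W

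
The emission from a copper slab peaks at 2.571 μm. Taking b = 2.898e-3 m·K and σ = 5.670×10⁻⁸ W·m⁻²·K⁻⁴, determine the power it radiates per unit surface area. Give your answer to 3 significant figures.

Wien's law: T = b/λ_max = 2.898×10⁻³/2.571×10⁻⁶ = 1127.19 K.
Then I = σT⁴ = 5.670×10⁻⁸×(1127.19)⁴ = 9.15×10⁴ W/m².

I ≈ 9.15×10⁴ W/m²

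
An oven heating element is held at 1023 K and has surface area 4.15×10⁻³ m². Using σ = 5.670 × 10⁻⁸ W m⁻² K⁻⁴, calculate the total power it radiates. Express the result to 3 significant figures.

P ≈ 258 W

Area A = 4.15×10⁻³ m².
P = σAT⁴ = 5.670×10⁻⁸ × 4.15×10⁻³ × (1023)⁴ = 258 W.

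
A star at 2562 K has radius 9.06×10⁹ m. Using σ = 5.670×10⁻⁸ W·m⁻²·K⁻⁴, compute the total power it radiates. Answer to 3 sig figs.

Surface area A = 4πR² = 4π(9.06×10⁹ m)² = 1.03149×10²¹ m².
P = σAT⁴ = 5.670×10⁻⁸ × 1.03149×10²¹ × (2562)⁴ = 2.52×10²⁷ W.

P ≈ 2.52×10²⁷ W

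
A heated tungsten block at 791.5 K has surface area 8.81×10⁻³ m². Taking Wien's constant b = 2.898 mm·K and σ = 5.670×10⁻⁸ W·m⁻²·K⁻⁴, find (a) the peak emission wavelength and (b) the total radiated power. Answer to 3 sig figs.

λ_max ≈ 3.66 μm; P ≈ 196 W

(a) λ_max = b/T = 2.898×10⁻³/791.5 = 3.661×10⁻⁶ m = 3.66 μm.
Area A = 8.81×10⁻³ m².
(b) P = σAT⁴ = 5.670×10⁻⁸×8.81×10⁻³×(791.5)⁴ = 196 W.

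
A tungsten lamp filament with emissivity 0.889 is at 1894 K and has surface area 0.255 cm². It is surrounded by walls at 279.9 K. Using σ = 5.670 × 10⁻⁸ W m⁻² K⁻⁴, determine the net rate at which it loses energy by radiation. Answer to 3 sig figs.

Area A = 0.255 cm² = 2.55×10⁻⁵ m².
Net radiated power P_net = εσA(T⁴ − T₀⁴) = 0.889×5.670×10⁻⁸×2.55×10⁻⁵×(1894⁴ − 279.9⁴).
T⁴ − T₀⁴ = 1.28683×10¹³ − 6.13778×10⁹ = 1.28622×10¹³ K⁴, so P_net = 16.5 W.

Net loss ≈ 16.5 W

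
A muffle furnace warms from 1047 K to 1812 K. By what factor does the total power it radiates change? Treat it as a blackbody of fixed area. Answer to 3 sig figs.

P ∝ T⁴, so P₂/P₁ = (T₂/T₁)⁴ = (1812/1047)⁴ = (1.73066)⁴ = 8.97.

P₂/P₁ ≈ 8.97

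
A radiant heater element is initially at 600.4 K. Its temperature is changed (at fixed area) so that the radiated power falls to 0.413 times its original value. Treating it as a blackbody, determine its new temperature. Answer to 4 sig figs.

T₂ ≈ 481.3 K

P ∝ T⁴, so T₂/T₁ = (P₂/P₁)^(1/4) = (0.413)^(1/4) = 0.801655.
T₂ = 600.4 × 0.801655 = 481.3 K.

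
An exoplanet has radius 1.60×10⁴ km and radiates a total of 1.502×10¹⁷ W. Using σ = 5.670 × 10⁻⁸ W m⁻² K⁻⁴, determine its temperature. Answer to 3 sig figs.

Surface area A = 4πR² = 4π(1.60×10⁷ m)² = 3.21699×10¹⁵ m².
P = σAT⁴ ⇒ T = (P/(σA))^(1/4) = (1.502×10¹⁷/(5.670×10⁻⁸×3.21699×10¹⁵))^(1/4) = 169 K.

T ≈ 169 K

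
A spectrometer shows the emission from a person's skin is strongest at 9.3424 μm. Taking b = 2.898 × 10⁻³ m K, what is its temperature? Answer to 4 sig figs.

Wien's law gives T = b/λ_max = (2.898×10⁻³ m·K)/(9.3424×10⁻⁶ m) = 310.2 K.

T ≈ 310.2 K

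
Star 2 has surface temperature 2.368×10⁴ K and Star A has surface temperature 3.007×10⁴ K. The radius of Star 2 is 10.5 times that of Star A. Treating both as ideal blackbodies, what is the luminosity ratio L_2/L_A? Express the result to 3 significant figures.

L ∝ R²T⁴, so L_2/L_A = (R_2/R_A)²(T_2/T_A)⁴ = (10.5)² × (2.368×10⁴/3.007×10⁴)⁴ = 110.25 × 0.384586 = 42.4.

L_2/L_A ≈ 42.4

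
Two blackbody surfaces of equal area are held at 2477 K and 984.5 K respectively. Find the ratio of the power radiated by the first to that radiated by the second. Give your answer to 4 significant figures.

P₁/P₂ ≈ 40.07

With equal areas, P₁/P₂ = (T₁/T₂)⁴ = (2477/984.5)⁴ = 40.07.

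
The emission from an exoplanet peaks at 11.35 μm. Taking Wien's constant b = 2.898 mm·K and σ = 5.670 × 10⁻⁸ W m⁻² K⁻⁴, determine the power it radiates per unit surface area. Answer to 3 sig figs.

Wien's law: T = b/λ_max = 2.898×10⁻³/1.135×10⁻⁵ = 255.330 K.
Then I = σT⁴ = 5.670×10⁻⁸×(255.330)⁴ = 241 W/m².

I ≈ 241 W/m²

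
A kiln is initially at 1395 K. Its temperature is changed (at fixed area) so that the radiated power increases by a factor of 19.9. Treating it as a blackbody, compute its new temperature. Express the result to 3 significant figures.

T₂ ≈ 2.95×10³ K

P ∝ T⁴, so T₂/T₁ = (P₂/P₁)^(1/4) = (19.9)^(1/4) = 2.11209.
T₂ = 1395 × 2.11209 = 2.95×10³ K.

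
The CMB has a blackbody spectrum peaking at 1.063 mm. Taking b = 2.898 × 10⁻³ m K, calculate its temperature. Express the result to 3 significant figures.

T ≈ 2.73 K

Wien's law gives T = b/λ_max = (2.898×10⁻³ m·K)/(1.063×10⁻³ m) = 2.73 K.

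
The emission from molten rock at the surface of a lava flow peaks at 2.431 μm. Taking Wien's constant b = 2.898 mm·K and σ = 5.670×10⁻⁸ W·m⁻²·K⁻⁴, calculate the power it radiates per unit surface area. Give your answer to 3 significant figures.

Wien's law: T = b/λ_max = 2.898×10⁻³/2.431×10⁻⁶ = 1192.10 K.
Then I = σT⁴ = 5.670×10⁻⁸×(1192.10)⁴ = 1.15×10⁵ W/m².

I ≈ 1.15×10⁵ W/m²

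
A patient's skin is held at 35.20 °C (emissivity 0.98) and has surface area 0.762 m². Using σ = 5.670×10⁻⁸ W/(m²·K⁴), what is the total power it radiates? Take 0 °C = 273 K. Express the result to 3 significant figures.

T = 35.20 °C + 273 = 308.20 K.
Area A = 0.762 m².
P = εσAT⁴ = 0.98 × 5.670×10⁻⁸ × 0.762 × (308.20)⁴ = 382 W.

P ≈ 382 W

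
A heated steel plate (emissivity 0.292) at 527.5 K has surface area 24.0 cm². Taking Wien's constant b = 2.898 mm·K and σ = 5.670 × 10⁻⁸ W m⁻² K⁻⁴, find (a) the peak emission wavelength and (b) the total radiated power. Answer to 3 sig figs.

λ_max ≈ 5.49 μm; P ≈ 3.08 W

(a) λ_max = b/T = 2.898×10⁻³/527.5 = 5.494×10⁻⁶ m = 5.49 μm.
Area A = 24.0 cm² = 2.40×10⁻³ m².
(b) P = εσAT⁴ = 0.292×5.670×10⁻⁸×2.40×10⁻³×(527.5)⁴ = 3.08 W.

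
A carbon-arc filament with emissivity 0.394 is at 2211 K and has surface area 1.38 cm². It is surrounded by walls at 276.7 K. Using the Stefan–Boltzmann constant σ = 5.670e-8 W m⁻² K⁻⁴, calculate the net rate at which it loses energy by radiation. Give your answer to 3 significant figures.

Net loss ≈ 73.7 W

Area A = 1.38 cm² = 1.38×10⁻⁴ m².
Net radiated power P_net = εσA(T⁴ − T₀⁴) = 0.394×5.670×10⁻⁸×1.38×10⁻⁴×(2211⁴ − 276.7⁴).
T⁴ − T₀⁴ = 2.38976×10¹³ − 5.86188×10⁹ = 2.38917×10¹³ K⁴, so P_net = 73.7 W.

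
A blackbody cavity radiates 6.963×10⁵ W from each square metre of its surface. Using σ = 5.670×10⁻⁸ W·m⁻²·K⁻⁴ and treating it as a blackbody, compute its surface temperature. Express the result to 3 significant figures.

T ≈ 1.87×10³ K

I = σT⁴, so T = (I/σ)^(1/4) = (6.963×10⁵/(5.670×10⁻⁸))^(1/4) = 1.87×10³ K.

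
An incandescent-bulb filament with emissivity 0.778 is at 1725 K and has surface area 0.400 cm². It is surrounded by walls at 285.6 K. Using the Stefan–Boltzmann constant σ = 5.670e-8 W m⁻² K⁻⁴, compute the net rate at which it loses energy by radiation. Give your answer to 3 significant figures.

Net loss ≈ 15.6 W

Area A = 0.400 cm² = 4.00×10⁻⁵ m².
Net radiated power P_net = εσA(T⁴ − T₀⁴) = 0.778×5.670×10⁻⁸×4.00×10⁻⁵×(1725⁴ − 285.6⁴).
T⁴ − T₀⁴ = 8.85434×10¹² − 6.65323×10⁹ = 8.84769×10¹² K⁴, so P_net = 15.6 W.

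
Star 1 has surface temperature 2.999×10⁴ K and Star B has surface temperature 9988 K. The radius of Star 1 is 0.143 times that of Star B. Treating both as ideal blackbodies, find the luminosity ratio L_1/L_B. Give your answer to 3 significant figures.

L_1/L_B ≈ 1.66

L ∝ R²T⁴, so L_1/L_B = (R_1/R_B)²(T_1/T_B)⁴ = (0.143)² × (2.999×10⁴/9988)⁴ = 0.020449 × 81.2815 = 1.66.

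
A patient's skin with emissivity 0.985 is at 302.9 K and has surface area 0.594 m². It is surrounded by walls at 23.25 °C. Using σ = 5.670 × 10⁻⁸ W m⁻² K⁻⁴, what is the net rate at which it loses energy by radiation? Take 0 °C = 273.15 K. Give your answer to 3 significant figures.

Net loss ≈ 23.2 W

Surroundings: T = 23.25 °C + 273.15 = 296.40 K.
Area A = 0.594 m².
Net radiated power P_net = εσA(T⁴ − T₀⁴) = 0.985×5.670×10⁻⁸×0.594×(302.9⁴ − 296.40⁴).
T⁴ − T₀⁴ = 8.41777×10⁹ − 7.71814×10⁹ = 6.99630×10⁸ K⁴, so P_net = 23.2 W.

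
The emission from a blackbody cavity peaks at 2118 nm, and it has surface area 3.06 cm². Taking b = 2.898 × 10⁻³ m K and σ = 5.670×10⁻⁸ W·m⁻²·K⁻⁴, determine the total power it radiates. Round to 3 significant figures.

Wien's law: T = b/λ_max = 2.898×10⁻³/2.118×10⁻⁶ = 1368.27 K.
Area A = 3.06 cm² = 3.06×10⁻⁴ m².
Then P = σAT⁴ = 5.670×10⁻⁸×3.06×10⁻⁴×(1368.27)⁴ = 60.8 W.

P ≈ 60.8 W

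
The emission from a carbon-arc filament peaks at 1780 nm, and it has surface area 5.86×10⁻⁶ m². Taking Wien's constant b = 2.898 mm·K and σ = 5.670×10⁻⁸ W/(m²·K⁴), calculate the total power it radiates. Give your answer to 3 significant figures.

P ≈ 2.33 W

Wien's law: T = b/λ_max = 2.898×10⁻³/1.780×10⁻⁶ = 1628.09 K.
Area A = 5.86×10⁻⁶ m².
Then P = σAT⁴ = 5.670×10⁻⁸×5.86×10⁻⁶×(1628.09)⁴ = 2.33 W.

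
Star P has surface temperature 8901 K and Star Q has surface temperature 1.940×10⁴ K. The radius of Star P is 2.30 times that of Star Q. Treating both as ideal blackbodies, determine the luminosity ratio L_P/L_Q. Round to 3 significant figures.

L ∝ R²T⁴, so L_P/L_Q = (R_P/R_Q)²(T_P/T_Q)⁴ = (2.30)² × (8901/1.940×10⁴)⁴ = 5.29 × 0.0443147 = 0.234.

L_P/L_Q ≈ 0.234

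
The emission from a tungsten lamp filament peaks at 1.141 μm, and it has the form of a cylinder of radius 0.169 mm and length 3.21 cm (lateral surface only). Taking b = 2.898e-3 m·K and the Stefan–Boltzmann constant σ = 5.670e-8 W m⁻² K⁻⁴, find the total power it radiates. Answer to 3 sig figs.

Wien's law: T = b/λ_max = 2.898×10⁻³/1.141×10⁻⁶ = 2539.88 K.
Lateral area A = 2πrL = 2π×1.69×10⁻⁴×0.0321 = 3.40857×10⁻⁵ m².
Then P = σAT⁴ = 5.670×10⁻⁸×3.40857×10⁻⁵×(2539.88)⁴ = 80.4 W.

P ≈ 80.4 W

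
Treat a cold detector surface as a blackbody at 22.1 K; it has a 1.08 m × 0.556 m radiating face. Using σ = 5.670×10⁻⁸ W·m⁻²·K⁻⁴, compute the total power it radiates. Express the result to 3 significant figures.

Area A = 1.08 × 0.556 = 0.60048 m².
P = σAT⁴ = 5.670×10⁻⁸ × 0.60048 × (22.1)⁴ = 8.12×10⁻³ W.

P ≈ 8.12×10⁻³ W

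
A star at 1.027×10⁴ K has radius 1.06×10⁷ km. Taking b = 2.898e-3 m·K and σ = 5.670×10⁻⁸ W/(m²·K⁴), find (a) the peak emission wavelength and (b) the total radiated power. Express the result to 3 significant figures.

(a) λ_max = b/T = 2.898×10⁻³/1.027×10⁴ = 2.822×10⁻⁷ m = 282 nm.
Surface area A = 4πR² = 4π(1.06×10¹⁰ m)² = 1.41196×10²¹ m².
(b) P = σAT⁴ = 5.670×10⁻⁸×1.41196×10²¹×(1.027×10⁴)⁴ = 8.91×10²⁹ W.

λ_max ≈ 282 nm; P ≈ 8.91×10²⁹ W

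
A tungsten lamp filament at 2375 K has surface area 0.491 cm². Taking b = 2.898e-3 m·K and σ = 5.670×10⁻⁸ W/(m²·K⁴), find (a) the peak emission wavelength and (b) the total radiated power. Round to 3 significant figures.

(a) λ_max = b/T = 2.898×10⁻³/2375 = 1.220×10⁻⁶ m = 1.22×10³ nm.
Area A = 0.491 cm² = 4.91×10⁻⁵ m².
(b) P = σAT⁴ = 5.670×10⁻⁸×4.91×10⁻⁵×(2375)⁴ = 88.6 W.

λ_max ≈ 1.22×10³ nm; P ≈ 88.6 W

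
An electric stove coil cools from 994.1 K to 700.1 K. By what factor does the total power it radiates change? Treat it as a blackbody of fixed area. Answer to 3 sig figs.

P₂/P₁ ≈ 0.246

P ∝ T⁴, so P₂/P₁ = (T₂/T₁)⁴ = (700.1/994.1)⁴ = (0.704255)⁴ = 0.246.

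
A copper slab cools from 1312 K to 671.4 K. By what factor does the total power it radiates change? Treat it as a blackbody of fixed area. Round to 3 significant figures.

P ∝ T⁴, so P₂/P₁ = (T₂/T₁)⁴ = (671.4/1312)⁴ = (0.511738)⁴ = 0.0686.

P₂/P₁ ≈ 0.0686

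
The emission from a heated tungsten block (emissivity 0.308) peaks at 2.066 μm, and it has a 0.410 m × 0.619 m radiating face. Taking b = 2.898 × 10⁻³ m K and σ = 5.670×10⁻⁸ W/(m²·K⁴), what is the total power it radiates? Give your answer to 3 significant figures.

P ≈ 1.72×10⁴ W

Wien's law: T = b/λ_max = 2.898×10⁻³/2.066×10⁻⁶ = 1402.71 K.
Area A = 0.410 × 0.619 = 0.25379 m².
Then P = εσAT⁴ = 0.308×5.670×10⁻⁸×0.25379×(1402.71)⁴ = 1.72×10⁴ W.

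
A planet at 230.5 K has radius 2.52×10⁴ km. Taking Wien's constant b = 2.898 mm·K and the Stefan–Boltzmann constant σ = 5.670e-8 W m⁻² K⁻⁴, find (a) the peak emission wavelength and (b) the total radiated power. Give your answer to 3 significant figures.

(a) λ_max = b/T = 2.898×10⁻³/230.5 = 1.257×10⁻⁵ m = 12.6 μm.
Surface area A = 4πR² = 4π(2.52×10⁷ m)² = 7.98015×10¹⁵ m².
(b) P = σAT⁴ = 5.670×10⁻⁸×7.98015×10¹⁵×(230.5)⁴ = 1.28×10¹⁸ W.

λ_max ≈ 12.6 μm; P ≈ 1.28×10¹⁸ W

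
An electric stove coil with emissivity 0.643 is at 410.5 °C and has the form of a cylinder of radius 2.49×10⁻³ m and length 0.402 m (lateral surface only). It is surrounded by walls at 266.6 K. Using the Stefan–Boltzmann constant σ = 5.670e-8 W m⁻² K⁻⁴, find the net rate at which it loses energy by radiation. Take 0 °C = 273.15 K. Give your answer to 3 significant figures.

T = 410.5 °C + 273.15 = 683.65 K.
Lateral area A = 2πrL = 2π×2.49×10⁻³×0.402 = 6.28934×10⁻³ m².
Net radiated power P_net = εσA(T⁴ − T₀⁴) = 0.643×5.670×10⁻⁸×6.28934×10⁻³×(683.65⁴ − 266.6⁴).
T⁴ − T₀⁴ = 2.18442×10¹¹ − 5.05174×10⁹ = 2.13390×10¹¹ K⁴, so P_net = 48.9 W.

Net loss ≈ 48.9 W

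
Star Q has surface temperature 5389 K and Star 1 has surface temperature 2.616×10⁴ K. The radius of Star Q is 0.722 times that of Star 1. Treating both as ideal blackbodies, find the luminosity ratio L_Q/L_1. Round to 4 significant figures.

L ∝ R²T⁴, so L_Q/L_1 = (R_Q/R_1)²(T_Q/T_1)⁴ = (0.722)² × (5389/2.616×10⁴)⁴ = 0.521284 × 1.80087×10⁻³ = 9.388×10⁻⁴.

L_Q/L_1 ≈ 9.388×10⁻⁴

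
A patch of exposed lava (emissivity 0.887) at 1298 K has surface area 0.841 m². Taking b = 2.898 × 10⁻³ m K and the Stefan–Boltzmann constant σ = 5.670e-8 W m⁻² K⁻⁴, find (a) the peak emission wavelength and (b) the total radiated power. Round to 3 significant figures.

λ_max ≈ 2.23 μm; P ≈ 1.20×10⁵ W

(a) λ_max = b/T = 2.898×10⁻³/1298 = 2.233×10⁻⁶ m = 2.23 μm.
Area A = 0.841 m².
(b) P = εσAT⁴ = 0.887×5.670×10⁻⁸×0.841×(1298)⁴ = 1.20×10⁵ W.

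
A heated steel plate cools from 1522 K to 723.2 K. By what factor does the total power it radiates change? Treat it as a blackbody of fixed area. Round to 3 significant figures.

P ∝ T⁴, so P₂/P₁ = (T₂/T₁)⁴ = (723.2/1522)⁴ = (0.475164)⁴ = 0.0510.

P₂/P₁ ≈ 0.0510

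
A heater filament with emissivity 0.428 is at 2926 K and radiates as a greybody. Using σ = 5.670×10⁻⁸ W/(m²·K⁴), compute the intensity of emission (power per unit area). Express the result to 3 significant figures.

I ≈ 1.78×10⁶ W/m²

Stefan–Boltzmann: I = εσT⁴ = 0.428 × 5.670×10⁻⁸ × (2926)⁴ = 1.78×10⁶ W/m².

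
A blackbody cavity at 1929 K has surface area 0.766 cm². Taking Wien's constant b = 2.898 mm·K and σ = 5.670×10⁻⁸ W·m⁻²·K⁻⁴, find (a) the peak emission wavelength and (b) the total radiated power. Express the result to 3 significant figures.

(a) λ_max = b/T = 2.898×10⁻³/1929 = 1.502×10⁻⁶ m = 1.50×10³ nm.
Area A = 0.766 cm² = 7.66×10⁻⁵ m².
(b) P = σAT⁴ = 5.670×10⁻⁸×7.66×10⁻⁵×(1929)⁴ = 60.1 W.

λ_max ≈ 1.50×10³ nm; P ≈ 60.1 W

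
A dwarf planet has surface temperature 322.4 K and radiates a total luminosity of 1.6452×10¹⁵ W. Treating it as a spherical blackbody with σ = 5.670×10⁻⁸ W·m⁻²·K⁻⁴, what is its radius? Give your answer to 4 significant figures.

R ≈ 4.623×10⁵ m

L = 4πR²σT⁴ ⇒ R = √(L/(4πσT⁴)).
σT⁴ = 612.581 W/m², so R = √(1.6452×10¹⁵/(4π×612.581)) = 4.623×10⁵ m.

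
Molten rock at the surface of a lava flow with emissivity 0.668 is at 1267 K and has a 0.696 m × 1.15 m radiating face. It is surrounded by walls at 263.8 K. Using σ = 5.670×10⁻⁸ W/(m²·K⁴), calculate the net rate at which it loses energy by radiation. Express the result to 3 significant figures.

Net loss ≈ 7.80×10⁴ W

Area A = 0.696 × 1.15 = 0.8004 m².
Net radiated power P_net = εσA(T⁴ − T₀⁴) = 0.668×5.670×10⁻⁸×0.8004×(1267⁴ − 263.8⁴).
T⁴ − T₀⁴ = 2.57695×10¹² − 4.84283×10⁹ = 2.57211×10¹² K⁴, so P_net = 7.80×10⁴ W.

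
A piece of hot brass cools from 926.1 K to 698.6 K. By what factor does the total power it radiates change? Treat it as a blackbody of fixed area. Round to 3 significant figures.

P₂/P₁ ≈ 0.324

P ∝ T⁴, so P₂/P₁ = (T₂/T₁)⁴ = (698.6/926.1)⁴ = (0.754346)⁴ = 0.324.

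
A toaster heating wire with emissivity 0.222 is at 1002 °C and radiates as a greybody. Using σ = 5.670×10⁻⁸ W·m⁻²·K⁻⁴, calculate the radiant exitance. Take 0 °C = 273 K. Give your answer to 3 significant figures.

T = 1002 °C + 273 = 1275 K.
Stefan–Boltzmann: I = εσT⁴ = 0.222 × 5.670×10⁻⁸ × (1275)⁴ = 3.33×10⁴ W/m².

I ≈ 3.33×10⁴ W/m²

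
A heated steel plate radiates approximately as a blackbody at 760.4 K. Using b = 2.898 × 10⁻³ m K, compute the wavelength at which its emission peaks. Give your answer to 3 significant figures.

Wien's displacement law: λ_max = b/T = (2.898×10⁻³ m·K)/(760.4 K) = 3.811×10⁻⁶ m.
That is 3.81 μm, in the infrared range.

λ_max ≈ 3.81 μm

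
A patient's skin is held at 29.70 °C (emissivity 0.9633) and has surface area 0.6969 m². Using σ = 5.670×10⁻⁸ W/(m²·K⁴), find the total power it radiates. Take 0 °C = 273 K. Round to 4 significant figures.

T = 29.70 °C + 273 = 302.70 K.
Area A = 0.6969 m².
P = εσAT⁴ = 0.9633 × 5.670×10⁻⁸ × 0.6969 × (302.70)⁴ = 319.6 W.

P ≈ 319.6 W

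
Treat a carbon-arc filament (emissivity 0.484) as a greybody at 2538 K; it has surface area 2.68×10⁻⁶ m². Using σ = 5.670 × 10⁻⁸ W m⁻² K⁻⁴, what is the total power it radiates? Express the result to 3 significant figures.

P ≈ 3.05 W

Area A = 2.68×10⁻⁶ m².
P = εσAT⁴ = 0.484 × 5.670×10⁻⁸ × 2.68×10⁻⁶ × (2538)⁴ = 3.05 W.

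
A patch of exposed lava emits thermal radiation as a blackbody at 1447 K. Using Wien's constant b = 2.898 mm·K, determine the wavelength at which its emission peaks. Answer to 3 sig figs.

λ_max ≈ 2.00×10³ nm

Wien's displacement law: λ_max = b/T = (2.898×10⁻³ m·K)/(1447 K) = 2.003×10⁻⁶ m.
That is 2.00×10³ nm, in the infrared range.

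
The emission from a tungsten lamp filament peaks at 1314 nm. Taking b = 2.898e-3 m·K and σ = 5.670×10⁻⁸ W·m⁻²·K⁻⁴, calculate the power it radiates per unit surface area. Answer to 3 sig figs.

Wien's law: T = b/λ_max = 2.898×10⁻³/1.314×10⁻⁶ = 2205.48 K.
Then I = σT⁴ = 5.670×10⁻⁸×(2205.48)⁴ = 1.34×10⁶ W/m².

I ≈ 1.34×10⁶ W/m²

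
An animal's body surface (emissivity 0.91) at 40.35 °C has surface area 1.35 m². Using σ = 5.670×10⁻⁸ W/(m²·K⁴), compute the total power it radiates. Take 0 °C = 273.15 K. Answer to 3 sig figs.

T = 40.35 °C + 273.15 = 313.50 K.
Area A = 1.35 m².
P = εσAT⁴ = 0.91 × 5.670×10⁻⁸ × 1.35 × (313.50)⁴ = 673 W.

P ≈ 673 W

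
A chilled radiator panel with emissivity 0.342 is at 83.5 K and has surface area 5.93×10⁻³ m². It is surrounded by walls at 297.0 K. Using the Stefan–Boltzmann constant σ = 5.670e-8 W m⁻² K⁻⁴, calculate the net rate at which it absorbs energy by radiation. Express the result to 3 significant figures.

Net gain ≈ 0.889 W

Area A = 5.93×10⁻³ m².
Net radiated power P_net = εσA(T⁴ − T₀⁴) = 0.342×5.670×10⁻⁸×5.93×10⁻³×(83.5⁴ − 297.0⁴).
T⁴ − T₀⁴ = 4.86123×10⁷ − 7.78083×10⁹ = -7.73222×10⁹ K⁴, so P_net = -0.889 W — negative, meaning a net gain of 0.889 W.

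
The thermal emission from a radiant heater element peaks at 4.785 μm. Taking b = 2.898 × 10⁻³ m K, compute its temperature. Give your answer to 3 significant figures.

T ≈ 606 K

Wien's law gives T = b/λ_max = (2.898×10⁻³ m·K)/(4.785×10⁻⁶ m) = 606 K.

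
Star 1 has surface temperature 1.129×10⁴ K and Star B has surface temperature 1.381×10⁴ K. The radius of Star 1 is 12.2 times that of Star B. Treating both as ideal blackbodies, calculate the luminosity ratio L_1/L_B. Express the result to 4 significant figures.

L_1/L_B ≈ 66.48

L ∝ R²T⁴, so L_1/L_B = (R_1/R_B)²(T_1/T_B)⁴ = (12.2)² × (1.129×10⁴/1.381×10⁴)⁴ = 148.84 × 0.446685 = 66.48.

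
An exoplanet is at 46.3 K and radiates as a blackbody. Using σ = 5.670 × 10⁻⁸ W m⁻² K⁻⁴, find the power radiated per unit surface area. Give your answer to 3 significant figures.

Stefan–Boltzmann: I = σT⁴ = 5.670×10⁻⁸ × (46.3)⁴ = 0.261 W/m².

I ≈ 0.261 W/m²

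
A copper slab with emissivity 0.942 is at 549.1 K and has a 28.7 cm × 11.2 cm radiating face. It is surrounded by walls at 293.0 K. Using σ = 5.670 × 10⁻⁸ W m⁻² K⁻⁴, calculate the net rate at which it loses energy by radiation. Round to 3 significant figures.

Area A = 0.287 × 0.112 = 0.032144 m².
Net radiated power P_net = εσA(T⁴ − T₀⁴) = 0.942×5.670×10⁻⁸×0.032144×(549.1⁴ − 293.0⁴).
T⁴ − T₀⁴ = 9.09088×10¹⁰ − 7.37005×10⁹ = 8.35388×10¹⁰ K⁴, so P_net = 143 W.

Net loss ≈ 143 W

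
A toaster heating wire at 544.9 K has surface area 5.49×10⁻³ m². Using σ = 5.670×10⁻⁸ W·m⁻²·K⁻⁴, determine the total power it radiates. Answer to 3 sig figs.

Area A = 5.49×10⁻³ m².
P = σAT⁴ = 5.670×10⁻⁸ × 5.49×10⁻³ × (544.9)⁴ = 27.4 W.

P ≈ 27.4 W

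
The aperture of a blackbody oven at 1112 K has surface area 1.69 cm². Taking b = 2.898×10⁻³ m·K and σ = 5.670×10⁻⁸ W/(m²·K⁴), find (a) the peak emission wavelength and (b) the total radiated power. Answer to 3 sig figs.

(a) λ_max = b/T = 2.898×10⁻³/1112 = 2.606×10⁻⁶ m = 2.61 μm.
Area A = 1.69 cm² = 1.69×10⁻⁴ m².
(b) P = σAT⁴ = 5.670×10⁻⁸×1.69×10⁻⁴×(1112)⁴ = 14.7 W.

λ_max ≈ 2.61 μm; P ≈ 14.7 W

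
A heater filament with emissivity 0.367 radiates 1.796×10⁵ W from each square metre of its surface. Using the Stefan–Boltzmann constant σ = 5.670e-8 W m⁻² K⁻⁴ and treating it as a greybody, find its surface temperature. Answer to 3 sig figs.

T ≈ 1.71×10³ K

I = εσT⁴, so T = (I/εσ)^(1/4) = (1.796×10⁵/(0.367×5.670×10⁻⁸))^(1/4) = 1.71×10³ K.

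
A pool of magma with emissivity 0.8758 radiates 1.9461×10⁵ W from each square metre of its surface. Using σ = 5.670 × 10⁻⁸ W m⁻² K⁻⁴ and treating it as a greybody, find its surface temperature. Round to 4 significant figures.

I = εσT⁴, so T = (I/εσ)^(1/4) = (1.9461×10⁵/(0.8758×5.670×10⁻⁸))^(1/4) = 1407 K.

T ≈ 1407 K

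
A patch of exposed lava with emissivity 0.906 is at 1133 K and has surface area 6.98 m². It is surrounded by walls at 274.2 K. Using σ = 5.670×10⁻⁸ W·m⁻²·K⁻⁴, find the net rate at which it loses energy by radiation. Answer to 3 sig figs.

Net loss ≈ 5.89×10⁵ W

Area A = 6.98 m².
Net radiated power P_net = εσA(T⁴ − T₀⁴) = 0.906×5.670×10⁻⁸×6.98×(1133⁴ − 274.2⁴).
T⁴ − T₀⁴ = 1.64786×10¹² − 5.65288×10⁹ = 1.64221×10¹² K⁴, so P_net = 5.89×10⁵ W.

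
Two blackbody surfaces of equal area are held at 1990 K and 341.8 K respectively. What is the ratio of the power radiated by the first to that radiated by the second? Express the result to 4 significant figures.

P₁/P₂ ≈ 1149

With equal areas, P₁/P₂ = (T₁/T₂)⁴ = (1990/341.8)⁴ = 1149.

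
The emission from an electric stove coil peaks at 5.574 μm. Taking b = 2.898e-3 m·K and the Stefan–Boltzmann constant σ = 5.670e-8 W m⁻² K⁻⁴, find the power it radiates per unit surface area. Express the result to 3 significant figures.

Wien's law: T = b/λ_max = 2.898×10⁻³/5.574×10⁻⁶ = 519.914 K.
Then I = σT⁴ = 5.670×10⁻⁸×(519.914)⁴ = 4.14×10³ W/m².

I ≈ 4.14×10³ W/m²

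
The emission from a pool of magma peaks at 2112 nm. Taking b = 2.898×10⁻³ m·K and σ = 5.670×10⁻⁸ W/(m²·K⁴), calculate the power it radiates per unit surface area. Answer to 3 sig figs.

I ≈ 2.01×10⁵ W/m²

Wien's law: T = b/λ_max = 2.898×10⁻³/2.112×10⁻⁶ = 1372.16 K.
Then I = σT⁴ = 5.670×10⁻⁸×(1372.16)⁴ = 2.01×10⁵ W/m².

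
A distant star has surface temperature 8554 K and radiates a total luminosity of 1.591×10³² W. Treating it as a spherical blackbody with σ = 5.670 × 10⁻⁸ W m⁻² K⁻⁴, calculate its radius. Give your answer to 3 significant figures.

R ≈ 2.04×10¹¹ m

L = 4πR²σT⁴ ⇒ R = √(L/(4πσT⁴)).
σT⁴ = 3.03571×10⁸ W/m², so R = √(1.591×10³²/(4π×3.03571×10⁸)) = 2.04×10¹¹ m.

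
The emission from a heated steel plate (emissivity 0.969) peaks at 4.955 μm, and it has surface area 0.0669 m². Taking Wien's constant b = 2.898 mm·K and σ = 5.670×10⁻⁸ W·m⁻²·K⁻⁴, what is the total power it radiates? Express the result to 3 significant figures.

Wien's law: T = b/λ_max = 2.898×10⁻³/4.955×10⁻⁶ = 584.864 K.
Area A = 0.0669 m².
Then P = εσAT⁴ = 0.969×5.670×10⁻⁸×0.0669×(584.864)⁴ = 430 W.

P ≈ 430 W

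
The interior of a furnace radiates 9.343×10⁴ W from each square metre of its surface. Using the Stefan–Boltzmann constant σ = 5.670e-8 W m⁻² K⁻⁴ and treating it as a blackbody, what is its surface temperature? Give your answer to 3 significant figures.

I = σT⁴, so T = (I/σ)^(1/4) = (9.343×10⁴/(5.670×10⁻⁸))^(1/4) = 1.13×10³ K.

T ≈ 1.13×10³ K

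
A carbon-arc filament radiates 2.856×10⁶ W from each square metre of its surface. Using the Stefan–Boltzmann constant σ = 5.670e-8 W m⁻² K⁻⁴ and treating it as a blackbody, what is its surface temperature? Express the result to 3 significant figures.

I = σT⁴, so T = (I/σ)^(1/4) = (2.856×10⁶/(5.670×10⁻⁸))^(1/4) = 2.66×10³ K.

T ≈ 2.66×10³ K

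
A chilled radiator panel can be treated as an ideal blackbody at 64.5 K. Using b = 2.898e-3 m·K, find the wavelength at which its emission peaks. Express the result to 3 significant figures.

Wien's displacement law: λ_max = b/T = (2.898×10⁻³ m·K)/(64.5 K) = 4.493×10⁻⁵ m.
That is 44.9 μm, in the infrared range.

λ_max ≈ 44.9 μm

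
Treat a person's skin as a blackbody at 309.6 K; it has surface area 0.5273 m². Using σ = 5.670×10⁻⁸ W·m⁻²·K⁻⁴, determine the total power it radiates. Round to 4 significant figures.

P ≈ 274.7 W

Area A = 0.5273 m².
P = σAT⁴ = 5.670×10⁻⁸ × 0.5273 × (309.6)⁴ = 274.7 W.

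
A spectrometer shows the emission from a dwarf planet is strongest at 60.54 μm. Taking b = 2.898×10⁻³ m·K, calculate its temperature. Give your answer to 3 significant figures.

Wien's law gives T = b/λ_max = (2.898×10⁻³ m·K)/(6.054×10⁻⁵ m) = 47.9 K.

T ≈ 47.9 K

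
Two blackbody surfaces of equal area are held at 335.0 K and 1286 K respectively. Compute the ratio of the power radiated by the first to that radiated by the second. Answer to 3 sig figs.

With equal areas, P₁/P₂ = (T₁/T₂)⁴ = (335.0/1286)⁴ = 4.60×10⁻³.

P₁/P₂ ≈ 4.60×10⁻³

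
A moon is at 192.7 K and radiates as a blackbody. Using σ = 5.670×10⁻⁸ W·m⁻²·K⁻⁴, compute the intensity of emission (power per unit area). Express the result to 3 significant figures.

I ≈ 78.2 W/m²

Stefan–Boltzmann: I = σT⁴ = 5.670×10⁻⁸ × (192.7)⁴ = 78.2 W/m².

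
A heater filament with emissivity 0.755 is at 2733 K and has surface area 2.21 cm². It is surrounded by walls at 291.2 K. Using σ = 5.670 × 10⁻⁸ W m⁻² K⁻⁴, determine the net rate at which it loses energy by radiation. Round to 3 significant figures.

Net loss ≈ 528 W

Area A = 2.21 cm² = 2.21×10⁻⁴ m².
Net radiated power P_net = εσA(T⁴ − T₀⁴) = 0.755×5.670×10⁻⁸×2.21×10⁻⁴×(2733⁴ − 291.2⁴).
T⁴ − T₀⁴ = 5.57903×10¹³ − 7.19061×10⁹ = 5.57831×10¹³ K⁴, so P_net = 528 W.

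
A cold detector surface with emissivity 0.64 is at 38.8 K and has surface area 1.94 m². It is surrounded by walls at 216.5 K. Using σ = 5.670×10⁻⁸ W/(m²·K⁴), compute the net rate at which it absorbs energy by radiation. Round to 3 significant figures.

Area A = 1.94 m².
Net radiated power P_net = εσA(T⁴ − T₀⁴) = 0.64×5.670×10⁻⁸×1.94×(38.8⁴ − 216.5⁴).
T⁴ − T₀⁴ = 2.26635×10⁶ − 2.19701×10⁹ = -2.19474×10⁹ K⁴, so P_net = -155 W — negative, meaning a net gain of 155 W.

Net gain ≈ 155 W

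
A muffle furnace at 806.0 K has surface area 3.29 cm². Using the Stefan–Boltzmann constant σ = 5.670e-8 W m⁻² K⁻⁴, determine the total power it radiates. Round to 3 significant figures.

P ≈ 7.87 W

Area A = 3.29 cm² = 3.29×10⁻⁴ m².
P = σAT⁴ = 5.670×10⁻⁸ × 3.29×10⁻⁴ × (806.0)⁴ = 7.87 W.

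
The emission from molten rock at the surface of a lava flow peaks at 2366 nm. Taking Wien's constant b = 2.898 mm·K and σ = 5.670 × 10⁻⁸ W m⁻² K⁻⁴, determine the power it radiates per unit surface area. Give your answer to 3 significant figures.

I ≈ 1.28×10⁵ W/m²

Wien's law: T = b/λ_max = 2.898×10⁻³/2.366×10⁻⁶ = 1224.85 K.
Then I = σT⁴ = 5.670×10⁻⁸×(1224.85)⁴ = 1.28×10⁵ W/m².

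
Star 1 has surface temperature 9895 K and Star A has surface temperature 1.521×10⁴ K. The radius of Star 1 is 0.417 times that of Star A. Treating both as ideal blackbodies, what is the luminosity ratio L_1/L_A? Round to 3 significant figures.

L_1/L_A ≈ 0.0311

L ∝ R²T⁴, so L_1/L_A = (R_1/R_A)²(T_1/T_A)⁴ = (0.417)² × (9895/1.521×10⁴)⁴ = 0.173889 × 0.179121 = 0.0311.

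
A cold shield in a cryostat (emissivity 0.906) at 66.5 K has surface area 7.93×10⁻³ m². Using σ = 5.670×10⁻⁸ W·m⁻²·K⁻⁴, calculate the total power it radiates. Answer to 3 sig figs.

Area A = 7.93×10⁻³ m².
P = εσAT⁴ = 0.906 × 5.670×10⁻⁸ × 7.93×10⁻³ × (66.5)⁴ = 7.97×10⁻³ W.

P ≈ 7.97×10⁻³ W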